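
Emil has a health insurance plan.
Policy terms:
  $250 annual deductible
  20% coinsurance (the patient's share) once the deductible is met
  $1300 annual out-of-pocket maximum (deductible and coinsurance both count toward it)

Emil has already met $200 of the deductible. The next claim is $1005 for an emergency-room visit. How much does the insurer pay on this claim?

$764

$200 of the $250 deductible is already met, leaving $50.
The remaining $955 (= $1005 − $50) moves to coinsurance.
Coinsurance: $955 × 20% = $191.
So the patient owes $50 + $191 = $241 before any cap.
Cumulative spending $200 + $241 = $441 stays under the $1300 maximum.
The plan picks up $1005 − $241 = $764.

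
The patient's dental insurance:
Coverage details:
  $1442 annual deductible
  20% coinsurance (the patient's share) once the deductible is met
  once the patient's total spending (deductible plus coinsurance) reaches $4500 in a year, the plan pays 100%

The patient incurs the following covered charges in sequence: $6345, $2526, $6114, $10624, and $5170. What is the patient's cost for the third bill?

$1222.80

Bill 1, $6345: deductible takes $1442, $4903 remains; coinsurance $4903 × 20% = $980.60. Cost to patient: $2422.60. OOP to date $2422.60.
Bill 2, $2526: deductible met; 20% of $2526 = $505.20. Patient owes $505.20 (running OOP $2927.80).
Bill 3, $6114: 20% coinsurance on $6114 = $1222.80. Patient pays $1222.80; OOP now $4150.60.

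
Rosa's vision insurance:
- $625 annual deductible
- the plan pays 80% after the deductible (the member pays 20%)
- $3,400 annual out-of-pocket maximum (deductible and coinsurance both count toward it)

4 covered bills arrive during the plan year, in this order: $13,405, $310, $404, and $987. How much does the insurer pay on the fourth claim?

#1 ($13,405): deductible takes $625, $12,780 remains; member's 20% is $2,556. Member owes $3,181 (running OOP $3,181). Plan pays $13,405 − $3,181 = $10,224.
#2 ($310): 20% coinsurance on $310 = $62. Member owes $62 (running OOP $3,243). Plan pays $310 − $62 = $248.
#3 ($404): deductible met; 20% of $404 = $80.80. Member pays $80.80; OOP now $3,323.80. Insurer: $404 − $80.80 = $323.20.
#4 ($987): deductible met; 20% of $987 = $197.40. OOP would hit $3,521.20 > $3,400, so the cap limits the member to $3,400 − $3,323.80 = $76.20. Plan pays $987 − $76.20 = $910.80.

$910.80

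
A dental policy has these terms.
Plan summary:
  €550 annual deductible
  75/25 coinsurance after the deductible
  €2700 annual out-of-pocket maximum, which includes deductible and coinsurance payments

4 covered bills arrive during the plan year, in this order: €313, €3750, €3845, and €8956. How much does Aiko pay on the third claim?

€961.25

#1 (€313): entire amount goes to the deductible. Patient owes €313 (running OOP €313).
#2 (€3750): deductible takes €237, €3513 remains; 25% of €3513 = €878.25. Cost to patient: €1115.25. OOP to date €1428.25.
#3 (€3845): 25% coinsurance on €3845 = €961.25. Patient pays €961.25; OOP now €2389.50.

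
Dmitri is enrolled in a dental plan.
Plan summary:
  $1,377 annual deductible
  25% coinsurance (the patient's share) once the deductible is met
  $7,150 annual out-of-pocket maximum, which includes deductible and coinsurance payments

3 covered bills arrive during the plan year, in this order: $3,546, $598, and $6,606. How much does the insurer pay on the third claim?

Bill 1, $3,546: $1,377 to deductible, leaving $2,169; coinsurance $2,169 × 25% = $542.25. Patient owes $1,919.25 (running OOP $1,919.25). Insurer: $3,546 − $1,919.25 = $1,626.75.
Bill 2, $598: 25% coinsurance on $598 = $149.50. Cost to patient: $149.50. OOP to date $2,068.75. Plan pays $598 − $149.50 = $448.50.
Bill 3, $6,606: 25% coinsurance on $6,606 = $1,651.50. Patient pays $1,651.50; OOP now $3,720.25. Insurer: $6,606 − $1,651.50 = $4,954.50.

$4,954.50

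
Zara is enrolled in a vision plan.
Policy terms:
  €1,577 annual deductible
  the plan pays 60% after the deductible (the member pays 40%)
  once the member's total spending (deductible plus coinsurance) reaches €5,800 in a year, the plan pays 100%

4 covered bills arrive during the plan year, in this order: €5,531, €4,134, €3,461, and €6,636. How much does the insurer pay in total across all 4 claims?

Bill 1, €5,531: €1,577 to deductible, leaving €3,954; coinsurance €3,954 × 40% = €1,581.60. Member owes €3,158.60 (running OOP €3,158.60). Insurer: €5,531 − €3,158.60 = €2,372.40.
Bill 2, €4,134: 40% coinsurance on €4,134 = €1,653.60. Member pays €1,653.60; OOP now €4,812.20. Insurer: €4,134 − €1,653.60 = €2,480.40.
Bill 3, €3,461: deductible already satisfied, so member's share is 40% × €3,461 = €1,384.40. OOP would hit €6,196.60 > €5,800, so the cap limits the member to €5,800 − €4,812.20 = €987.80. Plan pays €3,461 − €987.80 = €2,473.20.
Bill 4, €6,636: deductible met; 40% of €6,636 = €2,654.40. That would push OOP to €8,454.40, over the €5,800 cap, so member pays €5,800 − €5,800 = €0. Plan pays €6,636 − €0 = €6,636.
Insurer total = bills − member's total = €19,762 − €5,800 = €13,962.

€13,962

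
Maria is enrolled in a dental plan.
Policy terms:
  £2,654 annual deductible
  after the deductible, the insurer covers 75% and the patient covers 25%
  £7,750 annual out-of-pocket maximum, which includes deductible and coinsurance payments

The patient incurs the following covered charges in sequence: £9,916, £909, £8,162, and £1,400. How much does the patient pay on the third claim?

£2,040.50

Claim 1 — £9,916: deductible takes £2,654, £7,262 remains; patient's 25% is £1,815.50. Patient owes £4,469.50 (running OOP £4,469.50).
Claim 2 — £909: deductible already satisfied, so patient's share is 25% × £909 = £227.25. Patient owes £227.25 (running OOP £4,696.75).
Claim 3 — £8,162: deductible met; 25% of £8,162 = £2,040.50. Cost to patient: £2,040.50. OOP to date £6,737.25.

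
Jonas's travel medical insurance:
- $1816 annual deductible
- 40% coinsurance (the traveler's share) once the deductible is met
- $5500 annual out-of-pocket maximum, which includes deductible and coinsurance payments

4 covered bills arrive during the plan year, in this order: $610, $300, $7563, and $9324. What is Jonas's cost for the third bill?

$3568.80

Bill 1, $610: all of it applies to the deductible. Traveler owes $610 (running OOP $610).
Bill 2, $300: fully absorbed by the deductible. Traveler owes $300 (running OOP $910).
Bill 3, $7563: deductible takes $906, $6657 remains; 40% of $6657 = $2662.80. Cost to traveler: $3568.80. OOP to date $4478.80.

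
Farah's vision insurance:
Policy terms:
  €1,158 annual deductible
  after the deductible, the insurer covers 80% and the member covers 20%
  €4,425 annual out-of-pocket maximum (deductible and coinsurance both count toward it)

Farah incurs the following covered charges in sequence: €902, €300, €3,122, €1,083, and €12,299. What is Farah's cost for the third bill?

Claim 1 (€902): all of it applies to the deductible. Member owes €902 (running OOP €902).
Claim 2 (€300): deductible takes €256, €44 remains; 20% of €44 = €8.80. Member pays €264.80; OOP now €1,166.80.
Claim 3 (€3,122): deductible already satisfied, so member's share is 20% × €3,122 = €624.40. Cost to member: €624.40. OOP to date €1,791.20.

€624.40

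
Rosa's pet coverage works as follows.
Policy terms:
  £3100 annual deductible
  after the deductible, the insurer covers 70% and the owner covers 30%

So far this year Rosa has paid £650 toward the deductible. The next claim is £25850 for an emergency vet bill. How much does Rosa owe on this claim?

£9470

Deductible still to meet: £3100 − £650 = £2450.
The remaining £23400 (= £25850 − £2450) moves to coinsurance.
30% of £23400 = £7020 falls to the owner.
Owner responsibility: £2450 + £7020 = £9470.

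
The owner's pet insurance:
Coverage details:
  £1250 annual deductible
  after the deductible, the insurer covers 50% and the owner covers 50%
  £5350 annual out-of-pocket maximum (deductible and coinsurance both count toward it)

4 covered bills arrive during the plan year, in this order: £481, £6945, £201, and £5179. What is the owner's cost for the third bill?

Bill 1, £481: all of it applies to the deductible. Owner owes £481 (running OOP £481).
Bill 2, £6945: £769 to deductible, leaving £6176; 50% of £6176 = £3088. Cost to owner: £3857. OOP to date £4338.
Bill 3, £201: 50% coinsurance on £201 = £100.50. Owner owes £100.50 (running OOP £4438.50).

£100.50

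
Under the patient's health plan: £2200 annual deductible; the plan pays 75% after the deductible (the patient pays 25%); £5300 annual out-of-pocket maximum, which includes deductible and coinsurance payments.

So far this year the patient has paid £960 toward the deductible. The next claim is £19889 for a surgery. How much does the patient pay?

Deductible still to meet: £2200 − £960 = £1240.
After the £1240 deductible portion, £19889 − £1240 = £18649 is subject to coinsurance.
25% of £18649 = £4662.25 falls to the patient.
So the patient owes £1240 + £4662.25 = £5902.25 before any cap.
Year-to-date out-of-pocket would reach £960 + £5902.25 = £6862.25, above the £5300 maximum, so the patient pays only £5300 − £960 = £4340.

£4340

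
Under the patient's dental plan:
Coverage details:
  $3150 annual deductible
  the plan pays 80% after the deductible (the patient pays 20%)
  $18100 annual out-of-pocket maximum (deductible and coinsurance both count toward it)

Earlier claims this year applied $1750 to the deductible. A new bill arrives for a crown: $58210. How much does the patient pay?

Deductible still to meet: $3150 − $1750 = $1400.
That leaves $58210 − $1400 = $56810 for coinsurance.
Patient's 20% share of $56810 is $11362.
So the patient owes $1400 + $11362 = $12762 before any cap.
Cumulative spending $1750 + $12762 = $14512 stays under the $18100 maximum.

$12762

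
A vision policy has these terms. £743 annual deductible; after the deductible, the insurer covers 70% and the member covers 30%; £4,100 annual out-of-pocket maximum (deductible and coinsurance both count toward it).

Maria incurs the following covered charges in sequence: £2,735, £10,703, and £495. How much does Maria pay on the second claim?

Claim 1 — £2,735: £743 finishes the deductible; £1,992 goes to coinsurance; member's 30% is £597.60. Cost to member: £1,340.60. OOP to date £1,340.60.
Claim 2 — £10,703: deductible already satisfied, so member's share is 30% × £10,703 = £3,210.90. Adding that to £1,340.60 gives £4,551.50, past the £4,100 cap; member pays only £4,100 − £1,340.60 = £2,759.40.

£2,759.40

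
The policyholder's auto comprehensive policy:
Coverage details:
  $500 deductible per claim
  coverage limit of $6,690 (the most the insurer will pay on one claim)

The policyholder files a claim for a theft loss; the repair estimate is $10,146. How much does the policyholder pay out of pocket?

Subtract the deductible: $10,146 − $500 = $9,646.
The $6,690 per-incident cap binds; insurer pays $6,690.
Out of pocket: $10,146 − $6,690 = $3,456.

$3,456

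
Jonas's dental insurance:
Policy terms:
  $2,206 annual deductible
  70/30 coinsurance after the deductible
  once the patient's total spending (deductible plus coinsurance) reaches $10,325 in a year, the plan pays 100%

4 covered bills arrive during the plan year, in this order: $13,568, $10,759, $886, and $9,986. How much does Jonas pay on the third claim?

Claim 1 — $13,568: $2,206 to deductible, leaving $11,362; coinsurance $11,362 × 30% = $3,408.60. Patient owes $5,614.60 (running OOP $5,614.60).
Claim 2 — $10,759: deductible already satisfied, so patient's share is 30% × $10,759 = $3,227.70. Patient owes $3,227.70 (running OOP $8,842.30).
Claim 3 — $886: deductible met; 30% of $886 = $265.80. Patient owes $265.80 (running OOP $9,108.10).

$265.80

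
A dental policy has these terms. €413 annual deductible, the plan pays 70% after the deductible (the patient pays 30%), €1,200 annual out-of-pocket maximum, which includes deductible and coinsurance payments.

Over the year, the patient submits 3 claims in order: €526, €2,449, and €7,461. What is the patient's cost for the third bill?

€18.40

Bill 1, €526: €413 finishes the deductible; €113 goes to coinsurance; 30% of €113 = €33.90. Patient pays €446.90; OOP now €446.90.
Bill 2, €2,449: deductible already satisfied, so patient's share is 30% × €2,449 = €734.70. Patient pays €734.70; OOP now €1,181.60.
Bill 3, €7,461: deductible already satisfied, so patient's share is 30% × €7,461 = €2,238.30. Adding that to €1,181.60 gives €3,419.90, past the €1,200 cap; patient pays only €1,200 − €1,181.60 = €18.40.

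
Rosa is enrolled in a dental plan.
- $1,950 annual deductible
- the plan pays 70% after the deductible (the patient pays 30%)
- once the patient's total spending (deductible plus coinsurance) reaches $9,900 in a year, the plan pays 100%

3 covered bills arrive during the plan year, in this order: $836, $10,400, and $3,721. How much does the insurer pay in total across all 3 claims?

Claim 1 ($836): entire amount goes to the deductible. Cost to patient: $836. OOP to date $836. Insurer: $836 − $836 = $0.
Claim 2 ($10,400): $1,114 finishes the deductible; $9,286 goes to coinsurance; patient's 30% is $2,785.80. Patient pays $3,899.80; OOP now $4,735.80. Plan pays $10,400 − $3,899.80 = $6,500.20.
Claim 3 ($3,721): deductible met; 30% of $3,721 = $1,116.30. Patient owes $1,116.30 (running OOP $5,852.10). Insurer: $3,721 − $1,116.30 = $2,604.70.
Insurer total = bills − patient's total = $14,957 − $5,852.10 = $9,104.90.

$9,104.90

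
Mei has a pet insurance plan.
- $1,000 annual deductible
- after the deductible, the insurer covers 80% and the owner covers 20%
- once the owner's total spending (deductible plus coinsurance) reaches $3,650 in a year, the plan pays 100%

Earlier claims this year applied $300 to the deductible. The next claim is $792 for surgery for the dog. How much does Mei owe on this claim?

Remaining deductible: $1,000 − $300 = $700.
The remaining $92 (= $792 − $700) moves to coinsurance.
20% of $92 = $18.40 falls to the owner.
So the owner owes $700 + $18.40 = $718.40 before any cap.
Year-to-date out-of-pocket becomes $300 + $718.40 = $1,018.40, still under the $3,650 maximum, so no cap applies.

$718.40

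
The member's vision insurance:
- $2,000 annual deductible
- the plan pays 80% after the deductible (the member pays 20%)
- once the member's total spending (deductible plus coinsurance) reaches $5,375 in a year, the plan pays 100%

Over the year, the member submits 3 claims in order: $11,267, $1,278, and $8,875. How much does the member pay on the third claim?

$1,266

Bill 1, $11,267: $2,000 finishes the deductible; $9,267 goes to coinsurance; 20% of $9,267 = $1,853.40. Member owes $3,853.40 (running OOP $3,853.40).
Bill 2, $1,278: deductible met; 20% of $1,278 = $255.60. Cost to member: $255.60. OOP to date $4,109.
Bill 3, $8,875: deductible met; 20% of $8,875 = $1,775. That would push OOP to $5,884, over the $5,375 cap, so member pays $5,375 − $4,109 = $1,266.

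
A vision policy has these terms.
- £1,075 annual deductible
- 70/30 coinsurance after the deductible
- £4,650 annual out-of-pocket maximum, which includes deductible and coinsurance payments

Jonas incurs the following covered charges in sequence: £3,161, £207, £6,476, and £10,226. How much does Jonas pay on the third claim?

£1,942.80

Claim 1 (£3,161): deductible takes £1,075, £2,086 remains; coinsurance £2,086 × 30% = £625.80. Member pays £1,700.80; OOP now £1,700.80.
Claim 2 (£207): deductible already satisfied, so member's share is 30% × £207 = £62.10. Member pays £62.10; OOP now £1,762.90.
Claim 3 (£6,476): deductible already satisfied, so member's share is 30% × £6,476 = £1,942.80. Member pays £1,942.80; OOP now £3,705.70.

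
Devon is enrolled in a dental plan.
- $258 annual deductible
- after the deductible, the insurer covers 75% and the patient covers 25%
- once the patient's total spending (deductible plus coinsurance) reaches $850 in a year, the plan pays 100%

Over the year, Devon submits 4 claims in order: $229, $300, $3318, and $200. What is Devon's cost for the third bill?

#1 ($229): all of it applies to the deductible. Patient owes $229 (running OOP $229).
#2 ($300): deductible takes $29, $271 remains; coinsurance $271 × 25% = $67.75. Patient pays $96.75; OOP now $325.75.
#3 ($3318): deductible met; 25% of $3318 = $829.50. OOP would hit $1155.25 > $850, so the cap limits the patient to $850 − $325.75 = $524.25.

$524.25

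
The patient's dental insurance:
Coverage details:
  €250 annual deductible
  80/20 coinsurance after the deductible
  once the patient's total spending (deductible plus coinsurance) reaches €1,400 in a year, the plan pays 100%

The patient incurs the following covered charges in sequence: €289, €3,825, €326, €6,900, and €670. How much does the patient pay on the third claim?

€65.20

Claim 1 (€289): €250 to deductible, leaving €39; patient's 20% is €7.80. Patient pays €257.80; OOP now €257.80.
Claim 2 (€3,825): deductible already satisfied, so patient's share is 20% × €3,825 = €765. Patient pays €765; OOP now €1,022.80.
Claim 3 (€326): deductible met; 20% of €326 = €65.20. Cost to patient: €65.20. OOP to date €1,088.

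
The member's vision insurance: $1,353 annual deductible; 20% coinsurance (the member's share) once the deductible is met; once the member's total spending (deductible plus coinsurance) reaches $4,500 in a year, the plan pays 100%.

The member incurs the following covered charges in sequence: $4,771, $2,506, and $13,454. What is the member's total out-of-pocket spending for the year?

Bill 1, $4,771: deductible takes $1,353, $3,418 remains; member's 20% is $683.60. Member pays $2,036.60; OOP now $2,036.60.
Bill 2, $2,506: deductible met; 20% of $2,506 = $501.20. Cost to member: $501.20. OOP to date $2,537.80.
Bill 3, $13,454: 20% coinsurance on $13,454 = $2,690.80. That would push OOP to $5,228.60, over the $4,500 cap, so member pays $4,500 − $2,537.80 = $1,962.20.
Summing the member's payments: $2,036.60 + $501.20 + $1,962.20 = $4,500.

$4,500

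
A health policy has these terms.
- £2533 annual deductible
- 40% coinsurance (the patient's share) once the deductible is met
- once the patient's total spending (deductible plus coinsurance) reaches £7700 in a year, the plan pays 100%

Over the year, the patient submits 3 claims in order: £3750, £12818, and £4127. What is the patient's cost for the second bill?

Claim 1 (£3750): £2533 finishes the deductible; £1217 goes to coinsurance; patient's 40% is £486.80. Patient pays £3019.80; OOP now £3019.80.
Claim 2 (£12818): deductible met; 40% of £12818 = £5127.20. OOP would hit £8147 > £7700, so the cap limits the patient to £7700 − £3019.80 = £4680.20.

£4680.20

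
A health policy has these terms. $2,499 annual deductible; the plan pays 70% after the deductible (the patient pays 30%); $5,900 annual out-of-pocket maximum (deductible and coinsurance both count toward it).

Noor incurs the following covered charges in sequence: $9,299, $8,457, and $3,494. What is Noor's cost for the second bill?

#1 ($9,299): $2,499 finishes the deductible; $6,800 goes to coinsurance; coinsurance $6,800 × 30% = $2,040. Patient owes $4,539 (running OOP $4,539).
#2 ($8,457): deductible already satisfied, so patient's share is 30% × $8,457 = $2,537.10. Adding that to $4,539 gives $7,076.10, past the $5,900 cap; patient pays only $5,900 − $4,539 = $1,361.

$1,361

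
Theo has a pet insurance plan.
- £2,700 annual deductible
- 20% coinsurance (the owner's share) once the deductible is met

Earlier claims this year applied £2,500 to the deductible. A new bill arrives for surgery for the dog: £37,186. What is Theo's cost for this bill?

£7,597.20

Deductible still to meet: £2,700 − £2,500 = £200.
That leaves £37,186 − £200 = £36,986 for coinsurance.
20% of £36,986 = £7,397.20 falls to the owner.
Owner responsibility: £200 + £7,397.20 = £7,597.20.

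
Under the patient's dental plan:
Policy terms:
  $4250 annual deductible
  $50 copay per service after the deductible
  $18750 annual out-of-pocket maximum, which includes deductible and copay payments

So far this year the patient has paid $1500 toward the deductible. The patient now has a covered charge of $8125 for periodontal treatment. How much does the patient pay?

$1500 of the $4250 deductible is already met, leaving $2750.
That leaves $8125 − $2750 = $5375 for the copay.
Copay on this service: $50.
Patient responsibility before any cap: $2750 + $50 = $2800.
Cumulative spending $1500 + $2800 = $4300 stays under the $18750 maximum.

$2800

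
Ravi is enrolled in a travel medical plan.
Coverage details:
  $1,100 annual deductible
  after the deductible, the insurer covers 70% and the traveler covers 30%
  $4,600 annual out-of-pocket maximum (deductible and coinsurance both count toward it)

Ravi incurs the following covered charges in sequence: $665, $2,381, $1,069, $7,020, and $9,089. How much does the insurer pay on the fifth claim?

#1 ($665): fully absorbed by the deductible. Traveler pays $665; OOP now $665. Insurer: $665 − $665 = $0.
#2 ($2,381): deductible takes $435, $1,946 remains; traveler's 30% is $583.80. Traveler pays $1,018.80; OOP now $1,683.80. Plan pays $2,381 − $1,018.80 = $1,362.20.
#3 ($1,069): deductible already satisfied, so traveler's share is 30% × $1,069 = $320.70. Traveler owes $320.70 (running OOP $2,004.50). Plan pays $1,069 − $320.70 = $748.30.
#4 ($7,020): 30% coinsurance on $7,020 = $2,106. Cost to traveler: $2,106. OOP to date $4,110.50. Plan pays $7,020 − $2,106 = $4,914.
#5 ($9,089): deductible already satisfied, so traveler's share is 30% × $9,089 = $2,726.70. OOP would hit $6,837.20 > $4,600, so the cap limits the traveler to $4,600 − $4,110.50 = $489.50. Insurer: $9,089 − $489.50 = $8,599.50.

$8,599.50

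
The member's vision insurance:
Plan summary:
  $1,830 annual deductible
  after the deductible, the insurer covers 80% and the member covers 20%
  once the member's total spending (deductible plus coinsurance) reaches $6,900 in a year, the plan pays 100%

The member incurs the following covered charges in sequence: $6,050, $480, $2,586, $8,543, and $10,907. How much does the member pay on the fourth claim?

$1,708.60

Bill 1, $6,050: deductible takes $1,830, $4,220 remains; 20% of $4,220 = $844. Member pays $2,674; OOP now $2,674.
Bill 2, $480: 20% coinsurance on $480 = $96. Member pays $96; OOP now $2,770.
Bill 3, $2,586: 20% coinsurance on $2,586 = $517.20. Member pays $517.20; OOP now $3,287.20.
Bill 4, $8,543: deductible met; 20% of $8,543 = $1,708.60. Member owes $1,708.60 (running OOP $4,995.80).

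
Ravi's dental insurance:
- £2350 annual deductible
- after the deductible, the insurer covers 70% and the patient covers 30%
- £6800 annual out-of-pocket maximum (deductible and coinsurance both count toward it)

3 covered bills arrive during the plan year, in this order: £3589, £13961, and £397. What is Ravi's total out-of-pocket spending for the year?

£6800

#1 (£3589): £2350 finishes the deductible; £1239 goes to coinsurance; 30% of £1239 = £371.70. Cost to patient: £2721.70. OOP to date £2721.70.
#2 (£13961): 30% coinsurance on £13961 = £4188.30. OOP would hit £6910 > £6800, so the cap limits the patient to £6800 − £2721.70 = £4078.30.
#3 (£397): 30% coinsurance on £397 = £119.10. Adding that to £6800 gives £6919.10, past the £6800 cap; patient pays only £6800 − £6800 = £0.
Total paid by the patient: £2721.70 + £4078.30 + £0 = £6800.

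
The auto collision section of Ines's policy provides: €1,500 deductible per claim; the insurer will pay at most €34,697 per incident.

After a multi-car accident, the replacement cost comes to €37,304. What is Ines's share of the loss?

Subtract the deductible: €37,304 − €1,500 = €35,804.
€35,804 exceeds the €34,697 limit, so the insurer pays the limit: €34,697.
The driver bears the rest of the original loss: €37,304 − €34,697 = €2,607.

€2,607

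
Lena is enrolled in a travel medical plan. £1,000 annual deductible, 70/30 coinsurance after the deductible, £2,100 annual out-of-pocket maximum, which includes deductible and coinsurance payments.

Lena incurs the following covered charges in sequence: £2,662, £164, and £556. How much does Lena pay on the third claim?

#1 (£2,662): deductible takes £1,000, £1,662 remains; 30% of £1,662 = £498.60. Cost to traveler: £1,498.60. OOP to date £1,498.60.
#2 (£164): deductible met; 30% of £164 = £49.20. Cost to traveler: £49.20. OOP to date £1,547.80.
#3 (£556): deductible met; 30% of £556 = £166.80. Traveler owes £166.80 (running OOP £1,714.60).

£166.80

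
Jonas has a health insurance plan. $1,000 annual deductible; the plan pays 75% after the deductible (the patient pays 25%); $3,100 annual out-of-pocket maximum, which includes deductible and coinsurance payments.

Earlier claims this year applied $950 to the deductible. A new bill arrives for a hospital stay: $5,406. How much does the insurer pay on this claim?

Deductible still to meet: $1,000 − $950 = $50.
That leaves $5,406 − $50 = $5,356 for coinsurance.
Patient's 25% share of $5,356 is $1,339.
That puts the patient's cost at $50 + $1,339 = $1,389 before any cap.
Year-to-date out-of-pocket becomes $950 + $1,389 = $2,339, still under the $3,100 maximum, so no cap applies.
Insurer pays the balance: $5,406 − $1,389 = $4,017.

$4,017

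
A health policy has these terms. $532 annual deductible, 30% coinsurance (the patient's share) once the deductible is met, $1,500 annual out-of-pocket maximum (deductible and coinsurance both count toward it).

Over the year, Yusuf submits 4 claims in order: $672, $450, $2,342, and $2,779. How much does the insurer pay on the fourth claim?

Bill 1, $672: $532 to deductible, leaving $140; patient's 30% is $42. Patient owes $574 (running OOP $574). Plan pays $672 − $574 = $98.
Bill 2, $450: deductible already satisfied, so patient's share is 30% × $450 = $135. Patient pays $135; OOP now $709. Plan pays $450 − $135 = $315.
Bill 3, $2,342: deductible already satisfied, so patient's share is 30% × $2,342 = $702.60. Cost to patient: $702.60. OOP to date $1,411.60. Insurer: $2,342 − $702.60 = $1,639.40.
Bill 4, $2,779: deductible already satisfied, so patient's share is 30% × $2,779 = $833.70. Adding that to $1,411.60 gives $2,245.30, past the $1,500 cap; patient pays only $1,500 − $1,411.60 = $88.40. Plan pays $2,779 − $88.40 = $2,690.60.

$2,690.60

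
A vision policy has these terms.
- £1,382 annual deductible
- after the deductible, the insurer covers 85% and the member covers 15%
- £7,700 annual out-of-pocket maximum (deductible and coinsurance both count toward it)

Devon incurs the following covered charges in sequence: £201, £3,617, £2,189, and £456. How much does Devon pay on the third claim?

Bill 1, £201: all of it applies to the deductible. Member owes £201 (running OOP £201).
Bill 2, £3,617: deductible takes £1,181, £2,436 remains; coinsurance £2,436 × 15% = £365.40. Member owes £1,546.40 (running OOP £1,747.40).
Bill 3, £2,189: 15% coinsurance on £2,189 = £328.35. Cost to member: £328.35. OOP to date £2,075.75.

£328.35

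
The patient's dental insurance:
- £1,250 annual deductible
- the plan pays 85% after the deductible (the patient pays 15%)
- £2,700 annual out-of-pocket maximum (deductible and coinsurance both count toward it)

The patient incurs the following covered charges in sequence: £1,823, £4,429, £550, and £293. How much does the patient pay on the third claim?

£82.50

Claim 1 (£1,823): £1,250 to deductible, leaving £573; 15% of £573 = £85.95. Cost to patient: £1,335.95. OOP to date £1,335.95.
Claim 2 (£4,429): deductible met; 15% of £4,429 = £664.35. Cost to patient: £664.35. OOP to date £2,000.30.
Claim 3 (£550): deductible already satisfied, so patient's share is 15% × £550 = £82.50. Patient owes £82.50 (running OOP £2,082.80).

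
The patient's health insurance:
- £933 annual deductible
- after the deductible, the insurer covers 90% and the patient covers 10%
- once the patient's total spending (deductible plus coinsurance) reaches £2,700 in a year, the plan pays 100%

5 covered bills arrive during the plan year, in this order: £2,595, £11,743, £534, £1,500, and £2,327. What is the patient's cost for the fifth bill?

£223.10

Bill 1, £2,595: deductible takes £933, £1,662 remains; patient's 10% is £166.20. Patient owes £1,099.20 (running OOP £1,099.20).
Bill 2, £11,743: deductible already satisfied, so patient's share is 10% × £11,743 = £1,174.30. Patient owes £1,174.30 (running OOP £2,273.50).
Bill 3, £534: 10% coinsurance on £534 = £53.40. Cost to patient: £53.40. OOP to date £2,326.90.
Bill 4, £1,500: deductible met; 10% of £1,500 = £150. Cost to patient: £150. OOP to date £2,476.90.
Bill 5, £2,327: deductible met; 10% of £2,327 = £232.70. OOP would hit £2,709.60 > £2,700, so the cap limits the patient to £2,700 − £2,476.90 = £223.10.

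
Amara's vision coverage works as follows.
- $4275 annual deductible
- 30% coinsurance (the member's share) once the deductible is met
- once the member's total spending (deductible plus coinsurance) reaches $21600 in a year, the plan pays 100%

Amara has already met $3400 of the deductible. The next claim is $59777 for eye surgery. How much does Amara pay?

Deductible still to meet: $4275 − $3400 = $875.
The remaining $58902 (= $59777 − $875) moves to coinsurance.
Member's 30% share of $58902 is $17670.60.
Member responsibility before any cap: $875 + $17670.60 = $18545.60.
That would bring total out-of-pocket to $21945.60, past the $21600 cap. The member is capped at $21600 − $3400 = $18200 on this claim.

$18200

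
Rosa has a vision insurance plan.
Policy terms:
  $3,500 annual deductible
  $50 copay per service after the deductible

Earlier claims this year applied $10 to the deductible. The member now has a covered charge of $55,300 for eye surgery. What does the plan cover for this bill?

$10 of the $3,500 deductible is already met, leaving $3,490.
That leaves $55,300 − $3,490 = $51,810 for the copay.
Copay on this service: $50.
So the member owes $3,490 + $50 = $3,540.
Insurer pays the balance: $55,300 − $3,540 = $51,760.

$51,760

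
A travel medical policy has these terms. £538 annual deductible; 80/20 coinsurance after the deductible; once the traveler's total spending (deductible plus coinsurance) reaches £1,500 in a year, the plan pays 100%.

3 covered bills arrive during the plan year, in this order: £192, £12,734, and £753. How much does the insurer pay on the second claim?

£11,426

Bill 1, £192: all of it applies to the deductible. Traveler pays £192; OOP now £192. Plan pays £192 − £192 = £0.
Bill 2, £12,734: £346 to deductible, leaving £12,388; traveler's 20% is £2,477.60. Together that's £346 + £2,477.60 = £2,823.60. That would push OOP to £3,015.60, over the £1,500 cap, so traveler pays £1,500 − £192 = £1,308. Plan pays £12,734 − £1,308 = £11,426.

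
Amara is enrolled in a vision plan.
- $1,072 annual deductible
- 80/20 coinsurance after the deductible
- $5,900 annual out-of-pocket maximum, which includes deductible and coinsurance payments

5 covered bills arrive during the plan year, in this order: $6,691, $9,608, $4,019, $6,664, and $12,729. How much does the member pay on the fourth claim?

$978.80

Bill 1, $6,691: $1,072 finishes the deductible; $5,619 goes to coinsurance; coinsurance $5,619 × 20% = $1,123.80. Member pays $2,195.80; OOP now $2,195.80.
Bill 2, $9,608: 20% coinsurance on $9,608 = $1,921.60. Cost to member: $1,921.60. OOP to date $4,117.40.
Bill 3, $4,019: deductible met; 20% of $4,019 = $803.80. Member owes $803.80 (running OOP $4,921.20).
Bill 4, $6,664: deductible met; 20% of $6,664 = $1,332.80. That would push OOP to $6,254, over the $5,900 cap, so member pays $5,900 − $4,921.20 = $978.80.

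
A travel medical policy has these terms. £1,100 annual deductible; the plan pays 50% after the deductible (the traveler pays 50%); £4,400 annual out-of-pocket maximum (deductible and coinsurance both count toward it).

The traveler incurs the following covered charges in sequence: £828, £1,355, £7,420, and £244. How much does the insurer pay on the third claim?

Bill 1, £828: entire amount goes to the deductible. Traveler pays £828; OOP now £828. Insurer: £828 − £828 = £0.
Bill 2, £1,355: £272 to deductible, leaving £1,083; traveler's 50% is £541.50. Traveler pays £813.50; OOP now £1,641.50. Plan pays £1,355 − £813.50 = £541.50.
Bill 3, £7,420: 50% coinsurance on £7,420 = £3,710. Adding that to £1,641.50 gives £5,351.50, past the £4,400 cap; traveler pays only £4,400 − £1,641.50 = £2,758.50. Plan pays £7,420 − £2,758.50 = £4,661.50.

£4,661.50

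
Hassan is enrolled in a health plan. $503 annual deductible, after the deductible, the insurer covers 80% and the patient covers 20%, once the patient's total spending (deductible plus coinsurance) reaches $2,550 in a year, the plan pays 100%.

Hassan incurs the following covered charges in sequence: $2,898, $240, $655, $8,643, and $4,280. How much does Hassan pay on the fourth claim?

Bill 1, $2,898: $503 to deductible, leaving $2,395; patient's 20% is $479. Patient owes $982 (running OOP $982).
Bill 2, $240: deductible already satisfied, so patient's share is 20% × $240 = $48. Cost to patient: $48. OOP to date $1,030.
Bill 3, $655: deductible already satisfied, so patient's share is 20% × $655 = $131. Patient pays $131; OOP now $1,161.
Bill 4, $8,643: deductible already satisfied, so patient's share is 20% × $8,643 = $1,728.60. That would push OOP to $2,889.60, over the $2,550 cap, so patient pays $2,550 − $1,161 = $1,389.

$1,389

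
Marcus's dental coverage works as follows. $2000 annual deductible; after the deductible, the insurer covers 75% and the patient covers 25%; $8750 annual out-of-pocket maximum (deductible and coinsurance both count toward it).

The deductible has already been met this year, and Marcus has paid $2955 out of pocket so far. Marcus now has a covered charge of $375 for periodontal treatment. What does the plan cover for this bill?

The deductible is already satisfied, so the full bill goes to coinsurance.
Coinsurance: $375 × 25% = $93.75.
Total out-of-pocket so far would be $2955 + $93.75 = $3048.75, below the $8750 cap — no reduction.
The plan picks up $375 − $93.75 = $281.25.

$281.25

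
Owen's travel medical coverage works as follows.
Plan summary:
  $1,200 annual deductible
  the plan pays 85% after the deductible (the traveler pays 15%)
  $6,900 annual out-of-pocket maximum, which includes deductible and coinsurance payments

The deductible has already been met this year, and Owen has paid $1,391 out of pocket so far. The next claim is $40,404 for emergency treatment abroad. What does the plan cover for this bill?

The deductible is already satisfied, so the full bill goes to coinsurance.
Coinsurance: $40,404 × 15% = $6,060.60.
Adding $6,060.60 to the $1,391 already spent would give $7,451.60, which exceeds the $6,900 cap; the traveler pays just $6,900 − $1,391 = $5,509.
Insurer pays the balance: $40,404 − $5,509 = $34,895.

$34,895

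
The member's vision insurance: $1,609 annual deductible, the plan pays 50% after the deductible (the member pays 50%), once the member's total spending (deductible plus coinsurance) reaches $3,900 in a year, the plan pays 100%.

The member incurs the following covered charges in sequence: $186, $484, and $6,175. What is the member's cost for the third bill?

Claim 1 ($186): entire amount goes to the deductible. Member pays $186; OOP now $186.
Claim 2 ($484): all of it applies to the deductible. Cost to member: $484. OOP to date $670.
Claim 3 ($6,175): deductible takes $939, $5,236 remains; coinsurance $5,236 × 50% = $2,618. Claim cost before the cap: $939 + $2,618 = $3,557. Adding that to $670 gives $4,227, past the $3,900 cap; member pays only $3,900 − $670 = $3,230.

$3,230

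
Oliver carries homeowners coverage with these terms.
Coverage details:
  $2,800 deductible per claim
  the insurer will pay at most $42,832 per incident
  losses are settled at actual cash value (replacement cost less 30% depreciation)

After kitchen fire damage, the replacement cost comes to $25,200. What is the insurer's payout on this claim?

$14,840

Depreciate 30%: the covered value is $25,200 × 0.7 = $17,640.
Less the $2,800 deductible: $17,640 − $2,800 = $14,840.
$14,840 is within the $42,832 limit, so the insurer pays $14,840.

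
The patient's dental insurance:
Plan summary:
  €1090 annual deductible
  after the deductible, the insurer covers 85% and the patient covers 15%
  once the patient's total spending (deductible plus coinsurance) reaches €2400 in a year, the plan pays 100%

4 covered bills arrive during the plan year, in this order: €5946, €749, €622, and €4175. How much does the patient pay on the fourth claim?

#1 (€5946): deductible takes €1090, €4856 remains; coinsurance €4856 × 15% = €728.40. Cost to patient: €1818.40. OOP to date €1818.40.
#2 (€749): 15% coinsurance on €749 = €112.35. Patient pays €112.35; OOP now €1930.75.
#3 (€622): 15% coinsurance on €622 = €93.30. Patient owes €93.30 (running OOP €2024.05).
#4 (€4175): 15% coinsurance on €4175 = €626.25. That would push OOP to €2650.30, over the €2400 cap, so patient pays €2400 − €2024.05 = €375.95.

€375.95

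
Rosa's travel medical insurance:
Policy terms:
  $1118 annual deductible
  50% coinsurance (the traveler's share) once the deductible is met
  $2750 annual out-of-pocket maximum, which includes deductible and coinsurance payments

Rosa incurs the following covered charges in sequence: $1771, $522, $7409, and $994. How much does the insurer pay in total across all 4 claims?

Bill 1, $1771: deductible takes $1118, $653 remains; coinsurance $653 × 50% = $326.50. Traveler owes $1444.50 (running OOP $1444.50). Insurer: $1771 − $1444.50 = $326.50.
Bill 2, $522: 50% coinsurance on $522 = $261. Traveler pays $261; OOP now $1705.50. Insurer: $522 − $261 = $261.
Bill 3, $7409: deductible met; 50% of $7409 = $3704.50. OOP would hit $5410 > $2750, so the cap limits the traveler to $2750 − $1705.50 = $1044.50. Insurer: $7409 − $1044.50 = $6364.50.
Bill 4, $994: 50% coinsurance on $994 = $497. That would push OOP to $3247, over the $2750 cap, so traveler pays $2750 − $2750 = $0. Plan pays $994 − $0 = $994.
Insurer total: $326.50 + $261 + $6364.50 + $994 = $7946.

$7946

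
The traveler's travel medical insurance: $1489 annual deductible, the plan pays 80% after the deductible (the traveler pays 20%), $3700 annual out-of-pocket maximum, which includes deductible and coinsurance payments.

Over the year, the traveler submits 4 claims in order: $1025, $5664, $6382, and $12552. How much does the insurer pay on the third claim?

$5211

Bill 1, $1025: fully absorbed by the deductible. Traveler pays $1025; OOP now $1025. Plan pays $1025 − $1025 = $0.
Bill 2, $5664: deductible takes $464, $5200 remains; 20% of $5200 = $1040. Traveler pays $1504; OOP now $2529. Insurer: $5664 − $1504 = $4160.
Bill 3, $6382: 20% coinsurance on $6382 = $1276.40. That would push OOP to $3805.40, over the $3700 cap, so traveler pays $3700 − $2529 = $1171. Insurer: $6382 − $1171 = $5211.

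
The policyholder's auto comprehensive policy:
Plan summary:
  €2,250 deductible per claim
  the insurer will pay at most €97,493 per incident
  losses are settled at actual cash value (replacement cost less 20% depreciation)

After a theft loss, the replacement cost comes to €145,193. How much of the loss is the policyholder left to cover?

Actual cash value after 20% depreciation: €145,193 × 80% = €116,154.40.
Subtract the deductible: €116,154.40 − €2,250 = €113,904.40.
The €97,493 per-incident cap binds; insurer pays €97,493.
Out of pocket: €145,193 − €97,493 = €47,700.

€47,700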